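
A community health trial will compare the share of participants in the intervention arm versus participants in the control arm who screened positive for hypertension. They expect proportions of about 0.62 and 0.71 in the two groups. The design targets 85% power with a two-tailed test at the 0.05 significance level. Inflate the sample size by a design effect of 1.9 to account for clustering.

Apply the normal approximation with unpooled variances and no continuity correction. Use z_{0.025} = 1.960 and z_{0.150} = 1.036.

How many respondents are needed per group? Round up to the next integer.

n = (z_{α/2} + z_β)² · [p₁(1−p₁) + p₂(1−p₂)] / (p₁ − p₂)²
  = (1.960 + 1.036)² · (0.62·0.38 + 0.71·0.29) / (-0.09)²
  = (2.996)² · (0.2356 + 0.2059) / 0.0081
  = 8.9760 · 0.4415 / 0.0081
  = 489.25
Design effect: 1.9 × 489.25 = 929.57.
Round up → n = 930 per group.

n = 930 per group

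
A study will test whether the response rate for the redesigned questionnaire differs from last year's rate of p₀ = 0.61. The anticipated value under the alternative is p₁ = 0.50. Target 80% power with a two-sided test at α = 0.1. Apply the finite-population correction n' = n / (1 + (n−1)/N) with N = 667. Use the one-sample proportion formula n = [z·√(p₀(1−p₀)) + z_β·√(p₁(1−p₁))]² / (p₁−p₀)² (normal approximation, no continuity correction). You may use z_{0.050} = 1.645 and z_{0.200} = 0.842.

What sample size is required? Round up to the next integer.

n = 105

n = [z_{α/2}·√(p₀q₀) + z_β·√(p₁q₁)]² / (p₁ − p₀)²
  = [1.645·√(0.61·0.39) + 0.842·√(0.50·0.50)]² / (-0.11)²
  = [1.645·0.4877 + 0.842·0.5000]² / 0.0121
  = [1.2233]² / 0.0121
  = 123.68
Finite-population correction (N = 667): 123.68 / (1 + (123.68 − 1)/667) = 104.47.
Round up → n = 105.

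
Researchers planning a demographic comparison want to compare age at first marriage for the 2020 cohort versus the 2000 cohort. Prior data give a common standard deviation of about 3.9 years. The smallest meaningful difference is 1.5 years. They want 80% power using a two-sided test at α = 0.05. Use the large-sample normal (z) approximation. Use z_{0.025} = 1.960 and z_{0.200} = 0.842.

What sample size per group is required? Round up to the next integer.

n = 107 per group

n = (z_{α/2} + z_β)² · (σ₁² + σ₂²) / δ²
  = (1.960 + 0.842)² · (2·3.9² = 30.42) / 1.5²
  = 7.8512 · 30.42 / 2.25
  = 106.15
Round up → n = 107 per group.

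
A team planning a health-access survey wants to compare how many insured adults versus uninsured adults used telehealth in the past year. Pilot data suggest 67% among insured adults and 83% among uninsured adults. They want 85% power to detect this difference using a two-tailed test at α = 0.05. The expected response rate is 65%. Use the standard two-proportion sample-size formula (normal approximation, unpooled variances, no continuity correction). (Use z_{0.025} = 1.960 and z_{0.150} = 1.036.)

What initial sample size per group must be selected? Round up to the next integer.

n = (z_{α/2} + z_β)² · [p₁(1−p₁) + p₂(1−p₂)] / (p₁ − p₂)²
  = (1.960 + 1.036)² · (0.67·0.33 + 0.83·0.17) / (-0.16)²
  = (2.996)² · (0.2211 + 0.1411) / 0.0256
  = 8.9760 · 0.3622 / 0.0256
  = 127.00
Adjust for 65% response: 127.00 / 0.65 = 195.38.
Round up → n = 196 per group.

n = 196 per group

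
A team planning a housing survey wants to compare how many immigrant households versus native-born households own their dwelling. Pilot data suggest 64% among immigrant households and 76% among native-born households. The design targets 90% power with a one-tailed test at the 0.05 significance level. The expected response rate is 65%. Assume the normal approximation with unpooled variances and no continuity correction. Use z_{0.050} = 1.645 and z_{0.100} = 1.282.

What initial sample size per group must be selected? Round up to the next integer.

n = (z_α + z_β)² · [p₁(1−p₁) + p₂(1−p₂)] / (p₁ − p₂)²
  = (1.645 + 1.282)² · (0.64·0.36 + 0.76·0.24) / (-0.12)²
  = (2.927)² · (0.2304 + 0.1824) / 0.0144
  = 8.5673 · 0.4128 / 0.0144
  = 245.60
Adjust for 65% response: 245.60 / 0.65 = 377.84.
Round up → n = 378 per group.

n = 378 per group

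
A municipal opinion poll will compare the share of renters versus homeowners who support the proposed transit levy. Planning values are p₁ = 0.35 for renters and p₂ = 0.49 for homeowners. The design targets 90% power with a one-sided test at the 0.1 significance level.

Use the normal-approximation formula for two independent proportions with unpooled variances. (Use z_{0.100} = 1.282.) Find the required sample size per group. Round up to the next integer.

n = (z_α + z_β)² · [p₁(1−p₁) + p₂(1−p₂)] / (p₁ − p₂)²
  = (1.282 + 1.282)² · (0.35·0.65 + 0.49·0.51) / (-0.14)²
  = (2.564)² · (0.2275 + 0.2499) / 0.0196
  = 6.5741 · 0.4774 / 0.0196
  = 160.13
Round up → n = 161 per group.

n = 161 per group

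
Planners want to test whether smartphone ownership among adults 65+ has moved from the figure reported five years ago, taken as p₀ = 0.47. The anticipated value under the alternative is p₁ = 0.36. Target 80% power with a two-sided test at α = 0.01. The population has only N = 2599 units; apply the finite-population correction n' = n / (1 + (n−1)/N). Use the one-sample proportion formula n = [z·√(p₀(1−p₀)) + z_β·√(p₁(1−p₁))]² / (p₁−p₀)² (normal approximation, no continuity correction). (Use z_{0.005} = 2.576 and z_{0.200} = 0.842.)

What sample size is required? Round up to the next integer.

n = [z_{α/2}·√(p₀q₀) + z_β·√(p₁q₁)]² / (p₁ − p₀)²
  = [2.576·√(0.47·0.53) + 0.842·√(0.36·0.64)]² / (-0.11)²
  = [2.576·0.4991 + 0.842·0.4800]² / 0.0121
  = [1.6898]² / 0.0121
  = 236.00
Finite-population correction (N = 2599): 236.00 / (1 + (236.00 − 1)/2599) = 216.43.
Round up → n = 217.

n = 217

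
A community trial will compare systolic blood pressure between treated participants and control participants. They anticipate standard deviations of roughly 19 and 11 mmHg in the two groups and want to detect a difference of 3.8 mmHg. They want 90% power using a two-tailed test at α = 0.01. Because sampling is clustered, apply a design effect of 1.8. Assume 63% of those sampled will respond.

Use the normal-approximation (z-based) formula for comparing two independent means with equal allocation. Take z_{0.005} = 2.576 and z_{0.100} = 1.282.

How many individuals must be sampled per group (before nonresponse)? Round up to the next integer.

n = 1420 per group

n = (z_{α/2} + z_β)² · (σ₁² + σ₂²) / δ²
  = (2.576 + 1.282)² · (19² + 11² = 482) / 3.8²
  = 14.8842 · 482 / 14.44
  = 496.83
Design effect: 1.8 × 496.83 = 894.29.
Adjust for 63% response: 894.29 / 0.63 = 1419.50.
Round up → n = 1420 per group.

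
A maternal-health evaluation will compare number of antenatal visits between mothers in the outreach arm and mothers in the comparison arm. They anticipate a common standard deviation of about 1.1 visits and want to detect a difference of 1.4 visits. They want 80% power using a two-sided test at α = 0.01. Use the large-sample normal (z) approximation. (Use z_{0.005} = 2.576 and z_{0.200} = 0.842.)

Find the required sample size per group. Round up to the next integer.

n = 15 per group

n = (z_{α/2} + z_β)² · (σ₁² + σ₂²) / δ²
  = (2.576 + 0.842)² · (2·1.1² = 2.42) / 1.4²
  = 11.6827 · 2.42 / 1.96
  = 14.42
Round up → n = 15 per group.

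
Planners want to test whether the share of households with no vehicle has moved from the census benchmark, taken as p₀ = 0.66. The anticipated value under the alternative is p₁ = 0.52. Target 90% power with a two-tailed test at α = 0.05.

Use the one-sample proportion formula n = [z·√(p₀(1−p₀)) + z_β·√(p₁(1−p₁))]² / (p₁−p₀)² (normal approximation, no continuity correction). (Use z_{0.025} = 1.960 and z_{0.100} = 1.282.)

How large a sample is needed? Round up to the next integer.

n = 126

n = [z_{α/2}·√(p₀q₀) + z_β·√(p₁q₁)]² / (p₁ − p₀)²
  = [1.960·√(0.66·0.34) + 1.282·√(0.52·0.48)]² / (-0.14)²
  = [1.960·0.4737 + 1.282·0.4996]² / 0.0196
  = [1.5690]² / 0.0196
  = 125.59
Round up → n = 126.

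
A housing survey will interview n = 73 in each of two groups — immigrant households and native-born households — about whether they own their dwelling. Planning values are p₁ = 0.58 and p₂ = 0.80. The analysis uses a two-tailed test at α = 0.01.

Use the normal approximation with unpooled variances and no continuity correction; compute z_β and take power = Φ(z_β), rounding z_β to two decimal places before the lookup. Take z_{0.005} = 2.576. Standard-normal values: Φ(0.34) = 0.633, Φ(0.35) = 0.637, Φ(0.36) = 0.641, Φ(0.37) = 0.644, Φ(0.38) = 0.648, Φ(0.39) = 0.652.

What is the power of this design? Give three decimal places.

Power ≈ 0.648

z_β = |p₁−p₂|·√(n/[p₁q₁+p₂q₂]) − z_{α/2}
    = 0.22 · √(73/0.4036) − 2.576
    = 0.22 · 13.4489 − 2.576
    = 2.9588 − 2.576 = 0.3828 → 0.38
Power = Φ(0.38) = 0.648.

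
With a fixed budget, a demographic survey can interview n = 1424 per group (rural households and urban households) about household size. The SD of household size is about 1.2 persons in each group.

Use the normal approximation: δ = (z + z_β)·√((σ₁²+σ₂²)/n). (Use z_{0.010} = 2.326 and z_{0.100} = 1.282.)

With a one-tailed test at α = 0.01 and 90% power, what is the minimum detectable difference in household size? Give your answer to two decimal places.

Minimum detectable difference ≈ 0.16 persons

δ = (z_α + z_β) · √((σ₁²+σ₂²)/n)
  = (2.326 + 1.282) · √(2.88/1424)
  = 3.608 · √0.00202
  = 3.608 · 0.0450
  = 0.1623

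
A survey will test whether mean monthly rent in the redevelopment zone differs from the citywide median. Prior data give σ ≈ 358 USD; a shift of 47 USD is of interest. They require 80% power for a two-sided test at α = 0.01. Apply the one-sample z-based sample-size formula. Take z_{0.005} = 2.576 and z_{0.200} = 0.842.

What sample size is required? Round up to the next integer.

n = 678

n = (z_{α/2} + z_β)² · σ² / δ²
  = (2.576 + 0.842)² · 358² / 47²
  = 11.6827 · 128164 / 2209
  = 677.82
Round up → n = 678.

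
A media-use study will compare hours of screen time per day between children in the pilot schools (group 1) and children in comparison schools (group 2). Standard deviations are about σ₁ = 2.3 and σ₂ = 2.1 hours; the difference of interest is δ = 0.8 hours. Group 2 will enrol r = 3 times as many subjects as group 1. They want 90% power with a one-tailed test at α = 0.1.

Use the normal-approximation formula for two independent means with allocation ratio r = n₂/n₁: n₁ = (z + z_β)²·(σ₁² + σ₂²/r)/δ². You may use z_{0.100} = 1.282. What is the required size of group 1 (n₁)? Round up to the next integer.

n₁ = 70

n₁ = (z_α + z_β)² · (σ₁² + σ₂²/r) / δ²
   = (1.282 + 1.282)² · (2.3² + 2.1²/3) / 0.8²
   = 6.5741 · (5.29 + 1.47) / 0.64
   = 6.5741 · 6.76 / 0.64
   = 69.44
Round up → n₁ = 70; n₂ = r·n₁ = 3 × 70 = 210.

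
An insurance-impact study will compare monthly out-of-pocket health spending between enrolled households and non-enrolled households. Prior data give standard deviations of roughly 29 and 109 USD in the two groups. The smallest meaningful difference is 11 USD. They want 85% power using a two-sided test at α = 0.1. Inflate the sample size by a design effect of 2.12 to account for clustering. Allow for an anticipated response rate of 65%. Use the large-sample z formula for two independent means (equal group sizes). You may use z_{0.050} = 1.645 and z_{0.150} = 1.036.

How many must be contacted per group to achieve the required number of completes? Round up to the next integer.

n = (z_{α/2} + z_β)² · (σ₁² + σ₂²) / δ²
  = (1.645 + 1.036)² · (29² + 109² = 12722) / 11²
  = 7.1878 · 12722 / 121
  = 755.72
Design effect: 2.12 × 755.72 = 1602.14.
Adjust for 65% response: 1602.14 / 0.65 = 2464.83.
Round up → n = 2465 per group.

n = 2465 per group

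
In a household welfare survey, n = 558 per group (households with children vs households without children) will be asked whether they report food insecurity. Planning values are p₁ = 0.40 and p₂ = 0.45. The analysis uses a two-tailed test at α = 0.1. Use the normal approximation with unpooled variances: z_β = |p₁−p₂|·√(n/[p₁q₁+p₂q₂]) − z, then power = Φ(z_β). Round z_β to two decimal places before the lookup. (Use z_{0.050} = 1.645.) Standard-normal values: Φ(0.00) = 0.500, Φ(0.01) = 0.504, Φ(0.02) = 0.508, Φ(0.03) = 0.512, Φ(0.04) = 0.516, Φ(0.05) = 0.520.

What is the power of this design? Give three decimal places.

Power ≈ 0.520

z_β = |p₁−p₂|·√(n/[p₁q₁+p₂q₂]) − z_{α/2}
    = 0.05 · √(558/0.4875) − 1.645
    = 0.05 · 33.8322 − 1.645
    = 1.6916 − 1.645 = 0.0466 → 0.05
Power = Φ(0.05) = 0.520.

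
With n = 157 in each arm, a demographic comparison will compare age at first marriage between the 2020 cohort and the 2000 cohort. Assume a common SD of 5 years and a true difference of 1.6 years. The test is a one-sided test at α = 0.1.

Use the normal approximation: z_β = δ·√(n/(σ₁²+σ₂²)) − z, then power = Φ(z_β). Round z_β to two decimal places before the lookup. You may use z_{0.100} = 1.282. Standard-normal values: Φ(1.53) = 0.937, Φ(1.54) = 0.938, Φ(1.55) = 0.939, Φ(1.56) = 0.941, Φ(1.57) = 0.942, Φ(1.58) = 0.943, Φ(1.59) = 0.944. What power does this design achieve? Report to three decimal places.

Power ≈ 0.939

z_β = δ·√(n/(σ₁²+σ₂²)) − z_α
    = 1.6 · √(157/50) − 1.282
    = 1.6 · 1.77200 − 1.282
    = 2.8352 − 1.282 = 1.5532 → 1.55
Power = Φ(1.55) = 0.939.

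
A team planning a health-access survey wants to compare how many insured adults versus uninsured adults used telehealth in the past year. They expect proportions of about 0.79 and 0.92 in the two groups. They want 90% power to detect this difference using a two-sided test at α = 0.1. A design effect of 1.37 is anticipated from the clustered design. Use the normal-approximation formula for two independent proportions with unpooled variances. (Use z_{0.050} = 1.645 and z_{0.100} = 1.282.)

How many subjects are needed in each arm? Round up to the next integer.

n = (z_{α/2} + z_β)² · [p₁(1−p₁) + p₂(1−p₂)] / (p₁ − p₂)²
  = (1.645 + 1.282)² · (0.79·0.21 + 0.92·0.08) / (-0.13)²
  = (2.927)² · (0.1659 + 0.0736) / 0.0169
  = 8.5673 · 0.2395 / 0.0169
  = 121.41
Design effect: 1.37 × 121.41 = 166.34.
Round up → n = 167 per group.

n = 167 per group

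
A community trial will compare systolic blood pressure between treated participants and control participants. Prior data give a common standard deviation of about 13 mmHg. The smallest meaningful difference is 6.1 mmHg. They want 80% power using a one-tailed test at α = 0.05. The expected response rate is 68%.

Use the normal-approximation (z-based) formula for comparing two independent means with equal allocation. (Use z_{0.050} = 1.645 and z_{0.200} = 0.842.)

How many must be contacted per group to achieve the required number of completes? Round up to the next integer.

n = 83 per group

n = (z_α + z_β)² · (σ₁² + σ₂²) / δ²
  = (1.645 + 0.842)² · (2·13² = 338) / 6.1²
  = 6.1852 · 338 / 37.21
  = 56.18
Adjust for 68% response: 56.18 / 0.68 = 82.62.
Round up → n = 83 per group.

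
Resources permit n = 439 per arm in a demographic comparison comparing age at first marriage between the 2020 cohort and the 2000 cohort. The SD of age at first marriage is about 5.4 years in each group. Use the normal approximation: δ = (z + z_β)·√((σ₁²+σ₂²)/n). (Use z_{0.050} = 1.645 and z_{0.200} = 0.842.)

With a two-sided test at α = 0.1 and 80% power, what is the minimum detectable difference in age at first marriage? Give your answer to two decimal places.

δ = (z_{α/2} + z_β) · √((σ₁²+σ₂²)/n)
  = (1.645 + 0.842) · √(58.32/439)
  = 2.487 · √0.13285
  = 2.487 · 0.3645
  = 0.9065

Minimum detectable difference ≈ 0.91 years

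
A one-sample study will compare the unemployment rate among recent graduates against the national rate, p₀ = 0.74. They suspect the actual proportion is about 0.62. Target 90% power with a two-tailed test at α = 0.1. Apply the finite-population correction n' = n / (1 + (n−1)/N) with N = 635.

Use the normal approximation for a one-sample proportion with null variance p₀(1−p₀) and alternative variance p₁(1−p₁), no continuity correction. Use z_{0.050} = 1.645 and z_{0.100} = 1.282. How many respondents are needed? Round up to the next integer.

n = [z_{α/2}·√(p₀q₀) + z_β·√(p₁q₁)]² / (p₁ − p₀)²
  = [1.645·√(0.74·0.26) + 1.282·√(0.62·0.38)]² / (-0.12)²
  = [1.645·0.4386 + 1.282·0.4854]² / 0.0144
  = [1.3438]² / 0.0144
  = 125.41
Finite-population correction (N = 635): 125.41 / (1 + (125.41 − 1)/635) = 104.86.
Round up → n = 105.

n = 105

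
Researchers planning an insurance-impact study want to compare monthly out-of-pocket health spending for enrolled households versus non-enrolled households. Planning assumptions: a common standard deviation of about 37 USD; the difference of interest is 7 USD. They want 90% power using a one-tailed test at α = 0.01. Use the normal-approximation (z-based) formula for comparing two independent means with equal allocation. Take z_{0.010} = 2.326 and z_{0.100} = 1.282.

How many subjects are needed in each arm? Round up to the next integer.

n = (z_α + z_β)² · (σ₁² + σ₂²) / δ²
  = (2.326 + 1.282)² · (2·37² = 2738) / 7²
  = 13.0177 · 2738 / 49
  = 727.40
Round up → n = 728 per group.

n = 728 per group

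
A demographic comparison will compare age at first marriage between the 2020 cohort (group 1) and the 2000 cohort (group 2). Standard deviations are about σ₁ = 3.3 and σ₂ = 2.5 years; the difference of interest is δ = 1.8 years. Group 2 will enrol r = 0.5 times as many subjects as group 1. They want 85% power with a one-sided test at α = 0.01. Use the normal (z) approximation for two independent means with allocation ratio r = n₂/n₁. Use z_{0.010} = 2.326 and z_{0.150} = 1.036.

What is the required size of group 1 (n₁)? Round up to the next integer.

n₁ = 82

n₁ = (z_α + z_β)² · (σ₁² + σ₂²/r) / δ²
   = (2.326 + 1.036)² · (3.3² + 2.5²/0.5) / 1.8²
   = 11.3030 · (10.89 + 12.5) / 3.24
   = 11.3030 · 23.39 / 3.24
   = 81.60
Round up → n₁ = 82; n₂ = r·n₁ = 0.5 × 82 = 41.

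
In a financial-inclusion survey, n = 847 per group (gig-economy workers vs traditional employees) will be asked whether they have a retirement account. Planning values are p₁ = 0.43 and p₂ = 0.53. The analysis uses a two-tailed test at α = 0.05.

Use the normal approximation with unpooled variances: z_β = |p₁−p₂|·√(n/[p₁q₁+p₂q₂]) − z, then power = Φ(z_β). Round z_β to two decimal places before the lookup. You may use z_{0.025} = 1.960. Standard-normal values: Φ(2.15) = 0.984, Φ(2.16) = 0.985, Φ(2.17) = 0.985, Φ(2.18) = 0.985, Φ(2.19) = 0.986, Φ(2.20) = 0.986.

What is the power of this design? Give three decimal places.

Power ≈ 0.985

z_β = |p₁−p₂|·√(n/[p₁q₁+p₂q₂]) − z_{α/2}
    = 0.10 · √(847/0.4942) − 1.960
    = 0.10 · 41.3990 − 1.960
    = 4.1399 − 1.960 = 2.1799 → 2.18
Power = Φ(2.18) = 0.985.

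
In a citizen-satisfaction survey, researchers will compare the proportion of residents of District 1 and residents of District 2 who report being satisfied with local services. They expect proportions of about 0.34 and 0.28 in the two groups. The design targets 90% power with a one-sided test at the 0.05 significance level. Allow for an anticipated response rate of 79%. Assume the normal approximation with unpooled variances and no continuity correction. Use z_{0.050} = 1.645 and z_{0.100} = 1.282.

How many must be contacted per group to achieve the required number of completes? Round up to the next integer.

n = (z_α + z_β)² · [p₁(1−p₁) + p₂(1−p₂)] / (p₁ − p₂)²
  = (1.645 + 1.282)² · (0.34·0.66 + 0.28·0.72) / (0.06)²
  = (2.927)² · (0.2244 + 0.2016) / 0.0036
  = 8.5673 · 0.4260 / 0.0036
  = 1013.80
Adjust for 79% response: 1013.80 / 0.79 = 1283.29.
Round up → n = 1284 per group.

n = 1284 per group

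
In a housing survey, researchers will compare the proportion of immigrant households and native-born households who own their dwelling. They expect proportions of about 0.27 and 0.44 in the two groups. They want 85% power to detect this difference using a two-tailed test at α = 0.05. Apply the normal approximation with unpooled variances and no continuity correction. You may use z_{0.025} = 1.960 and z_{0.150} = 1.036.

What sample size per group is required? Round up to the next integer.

n = 138 per group

n = (z_{α/2} + z_β)² · [p₁(1−p₁) + p₂(1−p₂)] / (p₁ − p₂)²
  = (1.960 + 1.036)² · (0.27·0.73 + 0.44·0.56) / (-0.17)²
  = (2.996)² · (0.1971 + 0.2464) / 0.0289
  = 8.9760 · 0.4435 / 0.0289
  = 137.75
Round up → n = 138 per group.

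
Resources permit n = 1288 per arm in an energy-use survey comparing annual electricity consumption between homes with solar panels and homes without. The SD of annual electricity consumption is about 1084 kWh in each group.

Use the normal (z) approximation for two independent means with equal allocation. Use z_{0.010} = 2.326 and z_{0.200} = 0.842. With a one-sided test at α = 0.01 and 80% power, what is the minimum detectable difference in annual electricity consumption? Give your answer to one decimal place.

δ = (z_α + z_β) · √((σ₁²+σ₂²)/n)
  = (2.326 + 0.842) · √(2350112/1288)
  = 3.168 · √1824.6
  = 3.168 · 42.7156
  = 135.3230

Minimum detectable difference ≈ 135.3 kWh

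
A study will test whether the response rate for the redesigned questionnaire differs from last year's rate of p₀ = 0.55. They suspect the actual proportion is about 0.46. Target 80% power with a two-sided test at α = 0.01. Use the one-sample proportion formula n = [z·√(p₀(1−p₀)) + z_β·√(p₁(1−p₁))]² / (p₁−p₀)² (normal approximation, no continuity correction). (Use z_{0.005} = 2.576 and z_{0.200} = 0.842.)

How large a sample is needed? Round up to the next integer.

n = 358

n = [z_{α/2}·√(p₀q₀) + z_β·√(p₁q₁)]² / (p₁ − p₀)²
  = [2.576·√(0.55·0.45) + 0.842·√(0.46·0.54)]² / (-0.09)²
  = [2.576·0.4975 + 0.842·0.4984]² / 0.0081
  = [1.7012]² / 0.0081
  = 357.29
Round up → n = 358.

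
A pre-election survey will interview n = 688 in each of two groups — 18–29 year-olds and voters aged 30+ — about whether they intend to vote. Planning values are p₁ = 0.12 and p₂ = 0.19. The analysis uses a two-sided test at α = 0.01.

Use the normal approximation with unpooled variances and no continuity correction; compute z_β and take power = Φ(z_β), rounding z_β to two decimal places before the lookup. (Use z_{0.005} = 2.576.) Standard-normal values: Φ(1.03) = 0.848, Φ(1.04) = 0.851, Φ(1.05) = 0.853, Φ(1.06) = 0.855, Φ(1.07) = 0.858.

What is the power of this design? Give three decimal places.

Power ≈ 0.848

z_β = |p₁−p₂|·√(n/[p₁q₁+p₂q₂]) − z_{α/2}
    = 0.07 · √(688/0.2595) − 2.576
    = 0.07 · 51.4903 − 2.576
    = 3.6043 − 2.576 = 1.0283 → 1.03
Power = Φ(1.03) = 0.848.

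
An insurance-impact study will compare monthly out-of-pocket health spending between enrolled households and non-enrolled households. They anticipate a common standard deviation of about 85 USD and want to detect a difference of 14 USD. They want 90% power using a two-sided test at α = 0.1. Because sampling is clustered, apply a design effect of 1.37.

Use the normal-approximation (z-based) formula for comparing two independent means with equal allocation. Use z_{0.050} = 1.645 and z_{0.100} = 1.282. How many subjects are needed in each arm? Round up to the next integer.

n = 866 per group

n = (z_{α/2} + z_β)² · (σ₁² + σ₂²) / δ²
  = (1.645 + 1.282)² · (2·85² = 14450) / 14²
  = 8.5673 · 14450 / 196
  = 631.62
Design effect: 1.37 × 631.62 = 865.32.
Round up → n = 866 per group.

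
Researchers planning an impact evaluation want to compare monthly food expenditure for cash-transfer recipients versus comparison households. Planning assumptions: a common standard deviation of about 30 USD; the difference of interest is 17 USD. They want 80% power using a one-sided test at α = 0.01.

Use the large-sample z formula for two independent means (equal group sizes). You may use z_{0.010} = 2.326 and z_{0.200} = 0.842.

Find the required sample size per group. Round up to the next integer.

n = (z_α + z_β)² · (σ₁² + σ₂²) / δ²
  = (2.326 + 0.842)² · (2·30² = 1800) / 17²
  = 10.0362 · 1800 / 289
  = 62.51
Round up → n = 63 per group.

n = 63 per group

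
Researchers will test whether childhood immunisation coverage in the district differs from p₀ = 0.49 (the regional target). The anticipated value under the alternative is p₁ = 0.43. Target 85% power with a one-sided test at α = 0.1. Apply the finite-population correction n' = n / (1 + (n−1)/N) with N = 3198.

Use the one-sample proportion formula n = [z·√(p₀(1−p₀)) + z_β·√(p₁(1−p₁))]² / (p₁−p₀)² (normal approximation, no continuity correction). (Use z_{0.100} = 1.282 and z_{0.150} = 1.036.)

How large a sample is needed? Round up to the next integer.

n = 332

n = [z_α·√(p₀q₀) + z_β·√(p₁q₁)]² / (p₁ − p₀)²
  = [1.282·√(0.49·0.51) + 1.036·√(0.43·0.57)]² / (-0.06)²
  = [1.282·0.4999 + 1.036·0.4951]² / 0.0036
  = [1.1538]² / 0.0036
  = 369.77
Finite-population correction (N = 3198): 369.77 / (1 + (369.77 − 1)/3198) = 331.54.
Round up → n = 332.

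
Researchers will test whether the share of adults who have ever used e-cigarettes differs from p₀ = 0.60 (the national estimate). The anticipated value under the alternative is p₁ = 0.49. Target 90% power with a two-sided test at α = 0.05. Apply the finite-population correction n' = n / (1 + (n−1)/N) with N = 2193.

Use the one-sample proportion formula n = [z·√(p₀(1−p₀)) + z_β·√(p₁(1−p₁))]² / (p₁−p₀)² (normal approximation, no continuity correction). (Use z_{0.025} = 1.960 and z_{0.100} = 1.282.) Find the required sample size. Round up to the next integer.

n = [z_{α/2}·√(p₀q₀) + z_β·√(p₁q₁)]² / (p₁ − p₀)²
  = [1.960·√(0.60·0.40) + 1.282·√(0.49·0.51)]² / (-0.11)²
  = [1.960·0.4899 + 1.282·0.4999]² / 0.0121
  = [1.6011]² / 0.0121
  = 211.85
Finite-population correction (N = 2193): 211.85 / (1 + (211.85 − 1)/2193) = 193.27.
Round up → n = 194.

n = 194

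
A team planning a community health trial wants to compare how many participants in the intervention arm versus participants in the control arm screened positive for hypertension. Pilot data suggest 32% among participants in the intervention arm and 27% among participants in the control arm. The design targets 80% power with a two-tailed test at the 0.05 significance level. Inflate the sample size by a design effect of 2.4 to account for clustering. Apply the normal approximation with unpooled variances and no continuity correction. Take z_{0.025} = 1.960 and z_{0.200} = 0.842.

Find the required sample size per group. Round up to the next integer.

n = 3126 per group

n = (z_{α/2} + z_β)² · [p₁(1−p₁) + p₂(1−p₂)] / (p₁ − p₂)²
  = (1.960 + 0.842)² · (0.32·0.68 + 0.27·0.73) / (0.05)²
  = (2.802)² · (0.2176 + 0.1971) / 0.0025
  = 7.8512 · 0.4147 / 0.0025
  = 1302.36
Design effect: 2.4 × 1302.36 = 3125.66.
Round up → n = 3126 per group.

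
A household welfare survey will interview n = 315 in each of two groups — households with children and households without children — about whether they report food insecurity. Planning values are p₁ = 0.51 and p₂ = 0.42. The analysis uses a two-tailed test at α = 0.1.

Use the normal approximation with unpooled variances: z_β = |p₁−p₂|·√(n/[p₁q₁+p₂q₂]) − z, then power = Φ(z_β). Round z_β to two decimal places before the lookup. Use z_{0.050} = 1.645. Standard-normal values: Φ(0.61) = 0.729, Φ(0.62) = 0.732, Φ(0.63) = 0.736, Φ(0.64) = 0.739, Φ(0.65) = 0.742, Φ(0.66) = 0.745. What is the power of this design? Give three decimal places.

z_β = |p₁−p₂|·√(n/[p₁q₁+p₂q₂]) − z_{α/2}
    = 0.09 · √(315/0.4935) − 1.645
    = 0.09 · 25.2646 − 1.645
    = 2.2738 − 1.645 = 0.6288 → 0.63
Power = Φ(0.63) = 0.736.

Power ≈ 0.736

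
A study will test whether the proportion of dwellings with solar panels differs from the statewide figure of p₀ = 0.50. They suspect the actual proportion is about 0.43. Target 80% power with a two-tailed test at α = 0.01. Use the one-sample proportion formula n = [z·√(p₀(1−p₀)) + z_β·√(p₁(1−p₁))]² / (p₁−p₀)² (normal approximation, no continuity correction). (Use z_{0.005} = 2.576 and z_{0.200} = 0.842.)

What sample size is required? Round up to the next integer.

n = [z_{α/2}·√(p₀q₀) + z_β·√(p₁q₁)]² / (p₁ − p₀)²
  = [2.576·√(0.50·0.50) + 0.842·√(0.43·0.57)]² / (-0.07)²
  = [2.576·0.5000 + 0.842·0.4951]² / 0.0049
  = [1.7049]² / 0.0049
  = 593.17
Round up → n = 594.

n = 594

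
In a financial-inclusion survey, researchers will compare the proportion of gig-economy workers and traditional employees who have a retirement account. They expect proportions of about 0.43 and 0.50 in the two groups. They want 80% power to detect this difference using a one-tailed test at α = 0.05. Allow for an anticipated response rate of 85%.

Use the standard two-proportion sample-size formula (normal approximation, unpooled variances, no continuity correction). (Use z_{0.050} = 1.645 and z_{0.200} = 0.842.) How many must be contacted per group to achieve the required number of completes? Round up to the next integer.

n = 736 per group

n = (z_α + z_β)² · [p₁(1−p₁) + p₂(1−p₂)] / (p₁ − p₂)²
  = (1.645 + 0.842)² · (0.43·0.57 + 0.50·0.50) / (-0.07)²
  = (2.487)² · (0.2451 + 0.2500) / 0.0049
  = 6.1852 · 0.4951 / 0.0049
  = 624.95
Adjust for 85% response: 624.95 / 0.85 = 735.24.
Round up → n = 736 per group.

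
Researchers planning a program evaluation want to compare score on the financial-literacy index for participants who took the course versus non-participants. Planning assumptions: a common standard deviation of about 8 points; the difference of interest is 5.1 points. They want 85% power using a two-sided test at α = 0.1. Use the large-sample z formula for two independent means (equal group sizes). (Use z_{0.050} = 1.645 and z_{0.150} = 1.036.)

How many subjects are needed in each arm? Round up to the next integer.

n = (z_{α/2} + z_β)² · (σ₁² + σ₂²) / δ²
  = (1.645 + 1.036)² · (2·8² = 128) / 5.1²
  = 7.1878 · 128 / 26.01
  = 35.37
Round up → n = 36 per group.

n = 36 per group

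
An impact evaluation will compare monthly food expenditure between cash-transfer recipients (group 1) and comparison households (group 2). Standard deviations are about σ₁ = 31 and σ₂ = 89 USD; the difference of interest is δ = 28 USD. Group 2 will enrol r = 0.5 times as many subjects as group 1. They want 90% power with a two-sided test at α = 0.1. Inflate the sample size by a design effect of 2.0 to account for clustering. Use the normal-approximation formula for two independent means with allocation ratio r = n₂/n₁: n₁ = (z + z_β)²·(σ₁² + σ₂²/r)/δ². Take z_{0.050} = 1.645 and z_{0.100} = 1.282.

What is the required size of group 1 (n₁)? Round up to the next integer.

n₁ = 368

n₁ = (z_{α/2} + z_β)² · (σ₁² + σ₂²/r) / δ²
   = (1.645 + 1.282)² · (31² + 89²/0.5) / 28²
   = 8.5673 · (961 + 15842) / 784
   = 8.5673 · 16803 / 784
   = 183.62
Design effect: 2.0 × 183.62 = 367.24.
Round up → n₁ = 368; n₂ = r·n₁ = 0.5 × 368 = 184.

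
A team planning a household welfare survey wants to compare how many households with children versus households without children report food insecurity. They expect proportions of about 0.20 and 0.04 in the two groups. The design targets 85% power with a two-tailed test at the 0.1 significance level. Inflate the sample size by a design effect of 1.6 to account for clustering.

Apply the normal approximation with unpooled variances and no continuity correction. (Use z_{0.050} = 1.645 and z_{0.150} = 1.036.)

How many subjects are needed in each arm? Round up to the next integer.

n = (z_{α/2} + z_β)² · [p₁(1−p₁) + p₂(1−p₂)] / (p₁ − p₂)²
  = (1.645 + 1.036)² · (0.20·0.80 + 0.04·0.96) / (0.16)²
  = (2.681)² · (0.1600 + 0.0384) / 0.0256
  = 7.1878 · 0.1984 / 0.0256
  = 55.71
Design effect: 1.6 × 55.71 = 89.13.
Round up → n = 90 per group.

n = 90 per group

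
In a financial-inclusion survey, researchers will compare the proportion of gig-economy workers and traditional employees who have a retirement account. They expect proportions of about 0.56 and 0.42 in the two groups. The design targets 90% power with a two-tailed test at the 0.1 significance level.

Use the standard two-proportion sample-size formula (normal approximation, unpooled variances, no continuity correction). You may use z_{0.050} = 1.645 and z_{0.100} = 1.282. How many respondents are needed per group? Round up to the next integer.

n = 215 per group

n = (z_{α/2} + z_β)² · [p₁(1−p₁) + p₂(1−p₂)] / (p₁ − p₂)²
  = (1.645 + 1.282)² · (0.56·0.44 + 0.42·0.58) / (0.14)²
  = (2.927)² · (0.2464 + 0.2436) / 0.0196
  = 8.5673 · 0.4900 / 0.0196
  = 214.18
Round up → n = 215 per group.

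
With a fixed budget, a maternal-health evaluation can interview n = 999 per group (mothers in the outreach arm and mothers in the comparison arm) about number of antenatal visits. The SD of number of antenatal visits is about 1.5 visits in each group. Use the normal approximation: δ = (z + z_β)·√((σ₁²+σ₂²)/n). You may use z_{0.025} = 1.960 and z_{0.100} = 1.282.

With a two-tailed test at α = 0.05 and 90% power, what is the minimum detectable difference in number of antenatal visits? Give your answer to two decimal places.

δ = (z_{α/2} + z_β) · √((σ₁²+σ₂²)/n)
  = (1.960 + 1.282) · √(4.5/999)
  = 3.242 · √0.0045
  = 3.242 · 0.0671
  = 0.2176

Minimum detectable difference ≈ 0.22 visits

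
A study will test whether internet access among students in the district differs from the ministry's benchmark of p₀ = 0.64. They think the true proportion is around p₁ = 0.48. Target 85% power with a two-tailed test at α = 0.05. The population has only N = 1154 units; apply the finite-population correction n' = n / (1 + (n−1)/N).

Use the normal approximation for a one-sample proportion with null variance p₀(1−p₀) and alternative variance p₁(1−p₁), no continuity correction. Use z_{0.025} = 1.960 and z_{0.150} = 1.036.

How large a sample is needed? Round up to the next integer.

n = [z_{α/2}·√(p₀q₀) + z_β·√(p₁q₁)]² / (p₁ − p₀)²
  = [1.960·√(0.64·0.36) + 1.036·√(0.48·0.52)]² / (-0.16)²
  = [1.960·0.4800 + 1.036·0.4996]² / 0.0256
  = [1.4584]² / 0.0256
  = 83.08
Finite-population correction (N = 1154): 83.08 / (1 + (83.08 − 1)/1154) = 77.56.
Round up → n = 78.

n = 78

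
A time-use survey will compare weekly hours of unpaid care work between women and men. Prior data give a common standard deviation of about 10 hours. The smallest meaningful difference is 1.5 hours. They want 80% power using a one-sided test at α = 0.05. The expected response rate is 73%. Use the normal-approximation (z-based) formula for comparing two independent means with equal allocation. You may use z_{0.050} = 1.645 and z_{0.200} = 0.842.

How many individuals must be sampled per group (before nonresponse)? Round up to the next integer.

n = 754 per group

n = (z_α + z_β)² · (σ₁² + σ₂²) / δ²
  = (1.645 + 0.842)² · (2·10² = 200) / 1.5²
  = 6.1852 · 200 / 2.25
  = 549.79
Adjust for 73% response: 549.79 / 0.73 = 753.14.
Round up → n = 754 per group.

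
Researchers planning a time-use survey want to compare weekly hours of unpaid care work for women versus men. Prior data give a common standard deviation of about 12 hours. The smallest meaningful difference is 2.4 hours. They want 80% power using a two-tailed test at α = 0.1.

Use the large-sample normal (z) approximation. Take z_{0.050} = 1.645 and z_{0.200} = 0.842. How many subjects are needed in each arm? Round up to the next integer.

n = (z_{α/2} + z_β)² · (σ₁² + σ₂²) / δ²
  = (1.645 + 0.842)² · (2·12² = 288) / 2.4²
  = 6.1852 · 288 / 5.76
  = 309.26
Round up → n = 310 per group.

n = 310 per group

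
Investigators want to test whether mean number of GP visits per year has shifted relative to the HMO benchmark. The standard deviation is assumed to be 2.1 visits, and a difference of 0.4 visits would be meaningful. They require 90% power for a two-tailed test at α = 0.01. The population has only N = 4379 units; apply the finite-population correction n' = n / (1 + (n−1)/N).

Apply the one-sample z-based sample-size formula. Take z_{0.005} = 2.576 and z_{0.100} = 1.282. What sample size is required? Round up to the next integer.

n = 376

n = (z_{α/2} + z_β)² · σ² / δ²
  = (2.576 + 1.282)² · 2.1² / 0.4²
  = 14.8842 · 4.41 / 0.16
  = 410.24
Finite-population correction (N = 4379): 410.24 / (1 + (410.24 − 1)/4379) = 375.18.
Round up → n = 376.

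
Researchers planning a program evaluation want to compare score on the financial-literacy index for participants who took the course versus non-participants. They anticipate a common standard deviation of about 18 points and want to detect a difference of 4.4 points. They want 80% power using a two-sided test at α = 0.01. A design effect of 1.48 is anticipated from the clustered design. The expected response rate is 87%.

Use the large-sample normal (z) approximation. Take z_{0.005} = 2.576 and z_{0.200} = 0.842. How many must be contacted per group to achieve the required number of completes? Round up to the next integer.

n = 666 per group

n = (z_{α/2} + z_β)² · (σ₁² + σ₂²) / δ²
  = (2.576 + 0.842)² · (2·18² = 648) / 4.4²
  = 11.6827 · 648 / 19.36
  = 391.03
Design effect: 1.48 × 391.03 = 578.73.
Adjust for 87% response: 578.73 / 0.87 = 665.21.
Round up → n = 666 per group.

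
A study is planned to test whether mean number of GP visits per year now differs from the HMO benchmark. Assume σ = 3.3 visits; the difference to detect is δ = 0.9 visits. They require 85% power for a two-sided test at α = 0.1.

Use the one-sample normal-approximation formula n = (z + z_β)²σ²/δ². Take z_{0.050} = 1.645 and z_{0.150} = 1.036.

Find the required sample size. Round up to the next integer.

n = 97

n = (z_{α/2} + z_β)² · σ² / δ²
  = (1.645 + 1.036)² · 3.3² / 0.9²
  = 7.1878 · 10.89 / 0.81
  = 96.64
Round up → n = 97.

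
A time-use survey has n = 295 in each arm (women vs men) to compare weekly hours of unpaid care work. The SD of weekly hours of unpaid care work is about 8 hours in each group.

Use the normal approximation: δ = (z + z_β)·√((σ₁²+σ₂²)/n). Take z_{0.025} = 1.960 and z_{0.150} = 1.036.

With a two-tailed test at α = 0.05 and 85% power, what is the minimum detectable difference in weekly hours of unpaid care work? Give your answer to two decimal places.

δ = (z_{α/2} + z_β) · √((σ₁²+σ₂²)/n)
  = (1.960 + 1.036) · √(128/295)
  = 2.996 · √0.4339
  = 2.996 · 0.6587
  = 1.9735

Minimum detectable difference ≈ 1.97 hours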